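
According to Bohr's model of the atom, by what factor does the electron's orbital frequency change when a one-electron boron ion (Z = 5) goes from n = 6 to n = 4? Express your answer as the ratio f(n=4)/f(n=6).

27/8

f ∝ Z^2 · n^-3; with Z fixed, f ∝ n^-3.
f(n=4)/f(n=6) = (4/6)^-3 = 27/8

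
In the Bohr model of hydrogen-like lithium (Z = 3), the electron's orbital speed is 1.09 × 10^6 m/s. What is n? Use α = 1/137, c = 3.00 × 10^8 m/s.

6

v_n = Zαc/n ⇒ n = Zαc/v = 3 × 0.00730 × 3.00 × 10^8 / 1.09 × 10^6 ≈ 6.03
n = 6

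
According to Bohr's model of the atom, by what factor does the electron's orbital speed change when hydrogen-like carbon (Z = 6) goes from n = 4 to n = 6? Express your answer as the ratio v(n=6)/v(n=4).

2/3

v ∝ Z^1 · n^-1; with Z fixed, v ∝ n^-1.
v(n=6)/v(n=4) = (6/4)^-1 = 2/3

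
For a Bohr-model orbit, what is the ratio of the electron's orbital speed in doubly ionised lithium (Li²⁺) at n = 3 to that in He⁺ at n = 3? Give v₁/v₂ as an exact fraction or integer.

3/2

v ∝ Z^1 · n^-1
v₁/v₂ = (3/2)^1 · (3/3)^-1 = 3/2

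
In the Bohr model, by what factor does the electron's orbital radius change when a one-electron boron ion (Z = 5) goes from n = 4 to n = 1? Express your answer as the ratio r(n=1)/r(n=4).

1/16

r ∝ Z^-1 · n^2; with Z fixed, r ∝ n^2.
r(n=1)/r(n=4) = (1/4)^2 = 1/16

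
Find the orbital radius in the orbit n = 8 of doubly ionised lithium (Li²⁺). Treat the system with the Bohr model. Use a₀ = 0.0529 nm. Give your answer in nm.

r_n = n²a₀/Z = 8² × 0.0529 / 3
    = 64 × 0.0529 / 3 = 1.13 nm

1.13 nm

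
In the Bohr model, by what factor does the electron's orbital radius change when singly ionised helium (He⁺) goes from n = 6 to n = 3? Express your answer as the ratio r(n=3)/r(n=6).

1/4

r ∝ Z^-1 · n^2; with Z fixed, r ∝ n^2.
r(n=3)/r(n=6) = (3/6)^2 = 1/4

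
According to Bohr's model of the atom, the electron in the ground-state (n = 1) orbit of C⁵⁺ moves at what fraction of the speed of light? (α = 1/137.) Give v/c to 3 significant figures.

v_n = Zαc/n, so v/c = Zα/n = 6 × 0.00730 / 1 = 0.0438

0.0438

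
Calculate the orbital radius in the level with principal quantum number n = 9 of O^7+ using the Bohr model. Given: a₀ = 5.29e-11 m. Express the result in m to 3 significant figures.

r_n = n²a₀/Z = 9² × 5.29e-11 / 8
    = 81 × 5.29e-11 / 8 = 5.36e-10 m

5.36e-10 m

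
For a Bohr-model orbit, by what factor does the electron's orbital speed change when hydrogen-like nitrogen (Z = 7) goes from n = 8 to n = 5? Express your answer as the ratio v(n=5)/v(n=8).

v ∝ Z^1 · n^-1; with Z fixed, v ∝ n^-1.
v(n=5)/v(n=8) = (5/8)^-1 = 8/5

8/5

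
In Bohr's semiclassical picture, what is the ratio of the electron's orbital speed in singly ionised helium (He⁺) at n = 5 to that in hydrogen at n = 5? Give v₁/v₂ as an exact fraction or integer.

2

v ∝ Z^1 · n^-1
v₁/v₂ = (2/1)^1 · (5/5)^-1 = 2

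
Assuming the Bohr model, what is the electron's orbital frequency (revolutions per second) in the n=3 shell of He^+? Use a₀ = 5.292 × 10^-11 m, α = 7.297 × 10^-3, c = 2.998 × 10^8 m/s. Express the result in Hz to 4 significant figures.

r = n²a₀/Z = 2.381 × 10^-10 m, v = Zαc/n = 1.458 × 10^6 m/s
f = v/(2πr) = 9.747 × 10^14 Hz

9.747 × 10^14 Hz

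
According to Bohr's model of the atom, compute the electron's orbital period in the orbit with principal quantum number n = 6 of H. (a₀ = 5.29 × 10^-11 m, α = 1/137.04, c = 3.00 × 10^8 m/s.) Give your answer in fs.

r = n²a₀/Z = 6²·5.29 × 10^-11/1 = 1.90 × 10^-9 m
v = Zαc/n = 1·0.00730·3.00 × 10^8/6 = 3.65 × 10^5 m/s
T = 2πr/v = 3.28 × 10^-14 s = 32.8 fs

32.8 fs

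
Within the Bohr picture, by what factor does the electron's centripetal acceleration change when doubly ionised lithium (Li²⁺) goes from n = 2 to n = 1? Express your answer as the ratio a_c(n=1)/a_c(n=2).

a_c ∝ Z^3 · n^-4; with Z fixed, a_c ∝ n^-4.
a_c(n=1)/a_c(n=2) = (1/2)^-4 = 16

16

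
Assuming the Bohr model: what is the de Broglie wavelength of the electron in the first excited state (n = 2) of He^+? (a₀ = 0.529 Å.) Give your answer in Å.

The Bohr quantisation condition is nλ = 2πr_n.
r_n = n²a₀/Z = 1.06 Å
λ = 2πr_n/n = 2π·1.06/2 = 3.32 Å

3.32 Å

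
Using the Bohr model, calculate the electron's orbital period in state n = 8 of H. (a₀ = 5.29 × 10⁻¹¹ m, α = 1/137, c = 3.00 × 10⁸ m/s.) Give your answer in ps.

0.0777 ps

r = n²a₀/Z = 8²·5.29 × 10⁻¹¹/1 = 3.39 × 10⁻⁹ m
v = Zαc/n = 1·0.00730·3.00 × 10⁸/8 = 2.74 × 10⁵ m/s
T = 2πr/v = 7.77 × 10⁻¹⁴ s = 0.0777 ps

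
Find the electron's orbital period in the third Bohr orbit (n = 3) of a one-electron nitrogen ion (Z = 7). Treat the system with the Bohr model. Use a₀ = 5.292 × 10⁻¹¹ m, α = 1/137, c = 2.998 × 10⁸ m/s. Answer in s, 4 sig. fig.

8.373 × 10⁻¹⁷ s

r = n²a₀/Z = 3²·5.292 × 10⁻¹¹/7 = 6.804 × 10⁻¹¹ m
v = Zαc/n = 7·0.007299·2.998 × 10⁸/3 = 5.106 × 10⁶ m/s
T = 2πr/v = 8.373 × 10⁻¹⁷ s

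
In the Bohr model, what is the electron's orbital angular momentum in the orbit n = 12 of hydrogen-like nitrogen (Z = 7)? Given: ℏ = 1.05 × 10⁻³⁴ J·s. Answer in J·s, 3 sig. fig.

1.26 × 10⁻³³ J·s

L_n = nℏ = 12 × 1.05 × 10⁻³⁴ = 1.26 × 10⁻³³ J·s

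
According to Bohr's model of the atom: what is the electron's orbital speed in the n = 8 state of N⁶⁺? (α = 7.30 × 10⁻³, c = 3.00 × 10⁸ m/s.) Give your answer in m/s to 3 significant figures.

1.92 × 10⁶ m/s

v_n = Zαc/n = 7 × 0.00730 × 3.00 × 10⁸ / 8
    = 1.92 × 10⁶ m/s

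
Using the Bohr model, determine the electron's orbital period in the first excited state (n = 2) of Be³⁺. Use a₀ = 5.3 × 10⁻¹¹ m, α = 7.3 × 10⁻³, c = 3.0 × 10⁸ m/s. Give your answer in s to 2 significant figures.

r = n²a₀/Z = 2²·5.3 × 10⁻¹¹/4 = 5.3 × 10⁻¹¹ m
v = Zαc/n = 4·0.0073·3.0 × 10⁸/2 = 4.4 × 10⁶ m/s
T = 2πr/v = 7.6 × 10⁻¹⁷ s

7.6 × 10⁻¹⁷ s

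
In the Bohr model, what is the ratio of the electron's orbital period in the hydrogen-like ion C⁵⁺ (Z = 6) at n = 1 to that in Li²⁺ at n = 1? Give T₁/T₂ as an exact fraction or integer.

T ∝ Z^-2 · n^3
T₁/T₂ = (6/3)^-2 · (1/1)^3 = 1/4

1/4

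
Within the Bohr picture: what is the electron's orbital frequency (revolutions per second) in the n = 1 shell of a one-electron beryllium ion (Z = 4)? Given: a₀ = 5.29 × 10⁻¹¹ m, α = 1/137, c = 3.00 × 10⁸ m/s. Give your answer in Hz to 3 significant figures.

r = n²a₀/Z = 1.32 × 10⁻¹¹ m, v = Zαc/n = 8.76 × 10⁶ m/s
f = v/(2πr) = 1.05 × 10¹⁷ Hz

1.05 × 10¹⁷ Hz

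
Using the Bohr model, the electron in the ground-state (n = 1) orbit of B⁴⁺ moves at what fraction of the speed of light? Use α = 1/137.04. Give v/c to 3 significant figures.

v_n = Zαc/n, so v/c = Zα/n = 5 × 0.00730 / 1 = 0.0365

0.0365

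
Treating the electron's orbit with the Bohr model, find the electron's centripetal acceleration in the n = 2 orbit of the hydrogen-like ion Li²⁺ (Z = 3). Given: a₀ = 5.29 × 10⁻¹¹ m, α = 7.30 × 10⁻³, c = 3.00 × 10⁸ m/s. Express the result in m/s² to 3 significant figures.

1.53 × 10²³ m/s²

r = n²a₀/Z = 7.05 × 10⁻¹¹ m, v = Zαc/n = 3.29 × 10⁶ m/s
a = v²/r = (3.29 × 10⁶)² / 7.05 × 10⁻¹¹ = 1.53 × 10²³ m/s²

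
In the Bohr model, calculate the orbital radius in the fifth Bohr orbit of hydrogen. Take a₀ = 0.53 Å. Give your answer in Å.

13 Å

r_n = n²a₀/Z = 5² × 0.53 / 1
    = 25 × 0.53 / 1 = 13 Å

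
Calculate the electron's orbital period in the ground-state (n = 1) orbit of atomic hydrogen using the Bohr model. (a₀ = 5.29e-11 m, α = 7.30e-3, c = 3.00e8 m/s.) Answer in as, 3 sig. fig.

r = n²a₀/Z = 1²·5.29e-11/1 = 5.29e-11 m
v = Zαc/n = 1·0.00730·3.00e8/1 = 2.19e6 m/s
T = 2πr/v = 1.52e-16 s = 152 as

152 as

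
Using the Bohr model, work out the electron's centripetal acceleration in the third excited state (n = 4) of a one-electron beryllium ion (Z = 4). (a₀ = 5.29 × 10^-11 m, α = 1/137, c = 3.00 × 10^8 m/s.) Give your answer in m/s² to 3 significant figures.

2.27 × 10^22 m/s²

r = n²a₀/Z = 2.12 × 10^-10 m, v = Zαc/n = 2.19 × 10^6 m/s
a = v²/r = (2.19 × 10^6)² / 2.12 × 10^-10 = 2.27 × 10^22 m/s²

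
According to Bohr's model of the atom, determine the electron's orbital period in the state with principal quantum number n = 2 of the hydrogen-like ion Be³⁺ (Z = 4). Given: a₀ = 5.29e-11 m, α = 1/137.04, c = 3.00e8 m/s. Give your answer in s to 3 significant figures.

7.59e-17 s

r = n²a₀/Z = 2²·5.29e-11/4 = 5.29e-11 m
v = Zαc/n = 4·0.00730·3.00e8/2 = 4.38e6 m/s
T = 2πr/v = 7.59e-17 s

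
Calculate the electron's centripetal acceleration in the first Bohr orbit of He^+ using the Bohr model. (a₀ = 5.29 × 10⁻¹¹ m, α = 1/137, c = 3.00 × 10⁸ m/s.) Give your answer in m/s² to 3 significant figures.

r = n²a₀/Z = 2.65 × 10⁻¹¹ m, v = Zαc/n = 4.38 × 10⁶ m/s
a = v²/r = (4.38 × 10⁶)² / 2.65 × 10⁻¹¹ = 7.25 × 10²³ m/s²

7.25 × 10²³ m/s²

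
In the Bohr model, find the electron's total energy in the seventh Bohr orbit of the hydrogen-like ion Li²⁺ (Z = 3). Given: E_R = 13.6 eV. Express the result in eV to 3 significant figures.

E_n = −E_R·Z²/n² = −13.6 × 3²/7² = -2.50 eV

-2.50 eV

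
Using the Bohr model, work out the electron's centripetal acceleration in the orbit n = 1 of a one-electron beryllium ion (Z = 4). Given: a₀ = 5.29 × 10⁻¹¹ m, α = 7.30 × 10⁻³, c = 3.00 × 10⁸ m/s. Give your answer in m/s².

r = n²a₀/Z = 1.32 × 10⁻¹¹ m, v = Zαc/n = 8.76 × 10⁶ m/s
a = v²/r = (8.76 × 10⁶)² / 1.32 × 10⁻¹¹ = 5.80 × 10²⁴ m/s²

5.80 × 10²⁴ m/s²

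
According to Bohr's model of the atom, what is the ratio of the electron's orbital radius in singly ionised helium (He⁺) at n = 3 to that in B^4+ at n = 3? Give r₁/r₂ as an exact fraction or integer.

5/2

r ∝ Z^-1 · n^2
r₁/r₂ = (2/5)^-1 · (3/3)^2 = 5/2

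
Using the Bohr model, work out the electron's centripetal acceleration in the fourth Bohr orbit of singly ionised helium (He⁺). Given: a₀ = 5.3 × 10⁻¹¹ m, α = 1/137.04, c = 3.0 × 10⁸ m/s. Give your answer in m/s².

2.8 × 10²¹ m/s²

r = n²a₀/Z = 4.2 × 10⁻¹⁰ m, v = Zαc/n = 1.1 × 10⁶ m/s
a = v²/r = (1.1 × 10⁶)² / 4.2 × 10⁻¹⁰ = 2.8 × 10²¹ m/s²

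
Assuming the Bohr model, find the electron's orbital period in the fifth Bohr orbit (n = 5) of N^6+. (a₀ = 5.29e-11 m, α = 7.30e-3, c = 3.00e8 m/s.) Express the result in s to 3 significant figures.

3.87e-16 s

r = n²a₀/Z = 5²·5.29e-11/7 = 1.89e-10 m
v = Zαc/n = 7·0.00730·3.00e8/5 = 3.07e6 m/s
T = 2πr/v = 3.87e-16 s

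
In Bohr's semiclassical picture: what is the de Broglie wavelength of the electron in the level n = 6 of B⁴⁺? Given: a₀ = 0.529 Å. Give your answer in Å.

The Bohr quantisation condition is nλ = 2πr_n.
r_n = n²a₀/Z = 3.81 Å
λ = 2πr_n/n = 2π·3.81/6 = 3.99 Å

3.99 Å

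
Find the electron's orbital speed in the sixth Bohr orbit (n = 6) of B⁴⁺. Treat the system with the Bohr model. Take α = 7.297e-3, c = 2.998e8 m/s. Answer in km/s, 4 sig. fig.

1823 km/s

v_n = Zαc/n = 5 × 0.007297 × 2.998e8 / 6
    = 1823 km/s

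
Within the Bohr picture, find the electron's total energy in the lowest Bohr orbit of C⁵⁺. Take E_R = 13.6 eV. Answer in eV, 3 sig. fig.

-490 eV

E_n = −E_R·Z²/n² = −13.6 × 6²/1² = -490 eV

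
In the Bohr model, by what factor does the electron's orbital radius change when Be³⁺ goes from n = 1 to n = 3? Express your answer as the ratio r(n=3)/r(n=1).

r ∝ Z^-1 · n^2; with Z fixed, r ∝ n^2.
r(n=3)/r(n=1) = (3/1)^2 = 9

9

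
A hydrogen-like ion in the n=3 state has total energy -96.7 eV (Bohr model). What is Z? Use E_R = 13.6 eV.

8

E_n = −E_R Z²/n² ⇒ Z² = −E_n n²/E_R = 96.7 × 3² / 13.6 ≈ 63.99
Z = 8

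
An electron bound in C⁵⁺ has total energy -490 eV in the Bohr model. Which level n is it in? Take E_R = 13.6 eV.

1

E_n = −E_R Z²/n² ⇒ n² = E_R Z²/(−E_n) = 13.6 × 6² / 490 ≈ 1.00
n = 1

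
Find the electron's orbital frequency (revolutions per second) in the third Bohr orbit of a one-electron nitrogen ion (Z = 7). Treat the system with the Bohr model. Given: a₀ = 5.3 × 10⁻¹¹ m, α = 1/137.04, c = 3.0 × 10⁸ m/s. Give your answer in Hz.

r = n²a₀/Z = 6.8 × 10⁻¹¹ m, v = Zαc/n = 5.1 × 10⁶ m/s
f = v/(2πr) = 1.2 × 10¹⁶ Hz

1.2 × 10¹⁶ Hz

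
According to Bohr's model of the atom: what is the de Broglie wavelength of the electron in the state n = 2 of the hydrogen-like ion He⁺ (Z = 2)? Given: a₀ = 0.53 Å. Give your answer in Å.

The Bohr quantisation condition is nλ = 2πr_n.
r_n = n²a₀/Z = 1.1 Å
λ = 2πr_n/n = 2π·1.1/2 = 3.3 Å

3.3 Å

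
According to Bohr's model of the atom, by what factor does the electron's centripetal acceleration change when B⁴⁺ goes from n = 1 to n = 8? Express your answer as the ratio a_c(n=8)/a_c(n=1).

1/4096

a_c ∝ Z^3 · n^-4; with Z fixed, a_c ∝ n^-4.
a_c(n=8)/a_c(n=1) = (8/1)^-4 = 1/4096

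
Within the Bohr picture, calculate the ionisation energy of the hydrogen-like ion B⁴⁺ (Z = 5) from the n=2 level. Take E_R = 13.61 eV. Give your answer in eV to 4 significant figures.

85.06 eV

E_n = −E_R·Z²/n² = −13.61 × 5²/2² eV = -85.06 eV
Ionisation energy = −E_n = 85.06 eV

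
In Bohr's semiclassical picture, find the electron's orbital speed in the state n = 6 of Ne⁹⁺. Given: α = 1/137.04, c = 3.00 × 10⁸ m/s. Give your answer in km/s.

3650 km/s

v_n = Zαc/n = 10 × 0.00730 × 3.00 × 10⁸ / 6
    = 3650 km/s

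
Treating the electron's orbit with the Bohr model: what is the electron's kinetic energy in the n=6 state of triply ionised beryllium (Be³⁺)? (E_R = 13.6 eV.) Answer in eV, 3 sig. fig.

6.04 eV

For a Coulomb orbit the virial theorem gives K = −E_n.
E_n = −E_R·Z²/n², so K = E_R·Z²/n² = 13.6 × 4²/6² = 6.04 eV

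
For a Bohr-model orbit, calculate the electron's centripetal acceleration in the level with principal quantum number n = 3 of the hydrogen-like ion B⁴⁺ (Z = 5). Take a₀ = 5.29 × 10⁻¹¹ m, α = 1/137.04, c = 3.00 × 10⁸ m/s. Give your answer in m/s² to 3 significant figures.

1.40 × 10²³ m/s²

r = n²a₀/Z = 9.52 × 10⁻¹¹ m, v = Zαc/n = 3.65 × 10⁶ m/s
a = v²/r = (3.65 × 10⁶)² / 9.52 × 10⁻¹¹ = 1.40 × 10²³ m/s²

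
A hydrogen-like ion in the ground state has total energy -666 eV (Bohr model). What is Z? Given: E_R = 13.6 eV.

E_n = −E_R Z²/n² ⇒ Z² = −E_n n²/E_R = 666 × 1² / 13.6 ≈ 48.97
Z = 7

7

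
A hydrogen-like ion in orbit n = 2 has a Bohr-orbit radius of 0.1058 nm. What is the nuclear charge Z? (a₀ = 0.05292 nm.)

2

r_n = n²a₀/Z ⇒ Z = n²a₀/r = 2² × 0.05292 / 0.1058 ≈ 2.00
Z = 2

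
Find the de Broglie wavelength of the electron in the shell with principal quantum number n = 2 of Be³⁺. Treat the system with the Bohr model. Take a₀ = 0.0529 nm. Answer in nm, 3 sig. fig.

0.166 nm

The Bohr quantisation condition is nλ = 2πr_n.
r_n = n²a₀/Z = 0.0529 nm
λ = 2πr_n/n = 2π·0.0529/2 = 0.166 nm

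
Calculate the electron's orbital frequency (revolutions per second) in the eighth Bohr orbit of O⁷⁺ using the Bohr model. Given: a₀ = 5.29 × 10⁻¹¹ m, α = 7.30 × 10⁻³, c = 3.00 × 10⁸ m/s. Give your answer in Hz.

8.24 × 10¹⁴ Hz

r = n²a₀/Z = 4.23 × 10⁻¹⁰ m, v = Zαc/n = 2.19 × 10⁶ m/s
f = v/(2πr) = 8.24 × 10¹⁴ Hz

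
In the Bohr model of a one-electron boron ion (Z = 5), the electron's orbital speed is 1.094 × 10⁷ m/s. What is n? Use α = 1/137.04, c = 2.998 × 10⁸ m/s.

v_n = Zαc/n ⇒ n = Zαc/v = 5 × 0.007297 × 2.998 × 10⁸ / 1.094 × 10⁷ ≈ 1.00
n = 1

1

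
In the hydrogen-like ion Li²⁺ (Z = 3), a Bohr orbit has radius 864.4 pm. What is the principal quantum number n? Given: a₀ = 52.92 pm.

7

r_n = n²a₀/Z ⇒ n² = rZ/a₀ = 864.4 × 3 / 52.92 ≈ 49.00
n = 7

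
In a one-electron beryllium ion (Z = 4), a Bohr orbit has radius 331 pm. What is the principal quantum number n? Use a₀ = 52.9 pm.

5

r_n = n²a₀/Z ⇒ n² = rZ/a₀ = 331 × 4 / 52.9 ≈ 25.03
n = 5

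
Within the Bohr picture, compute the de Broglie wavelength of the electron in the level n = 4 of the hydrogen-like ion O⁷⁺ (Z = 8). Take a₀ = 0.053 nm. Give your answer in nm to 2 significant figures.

The Bohr quantisation condition is nλ = 2πr_n.
r_n = n²a₀/Z = 0.11 nm
λ = 2πr_n/n = 2π·0.11/4 = 0.17 nm

0.17 nm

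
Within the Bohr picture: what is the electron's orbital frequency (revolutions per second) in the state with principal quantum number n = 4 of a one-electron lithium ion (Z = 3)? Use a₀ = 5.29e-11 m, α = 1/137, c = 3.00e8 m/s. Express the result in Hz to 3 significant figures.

r = n²a₀/Z = 2.82e-10 m, v = Zαc/n = 1.64e6 m/s
f = v/(2πr) = 9.26e14 Hz

9.26e14 Hz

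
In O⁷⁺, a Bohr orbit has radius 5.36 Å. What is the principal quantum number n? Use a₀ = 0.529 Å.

9

r_n = n²a₀/Z ⇒ n² = rZ/a₀ = 5.36 × 8 / 0.529 ≈ 81.06
n = 9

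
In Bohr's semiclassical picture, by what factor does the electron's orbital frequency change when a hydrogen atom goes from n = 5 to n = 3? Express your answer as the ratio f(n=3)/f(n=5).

125/27

f ∝ Z^2 · n^-3; with Z fixed, f ∝ n^-3.
f(n=3)/f(n=5) = (3/5)^-3 = 125/27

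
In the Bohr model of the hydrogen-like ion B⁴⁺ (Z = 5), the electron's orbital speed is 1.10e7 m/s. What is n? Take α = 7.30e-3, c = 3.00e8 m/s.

v_n = Zαc/n ⇒ n = Zαc/v = 5 × 0.00730 × 3.00e8 / 1.10e7 ≈ 1.00
n = 1

1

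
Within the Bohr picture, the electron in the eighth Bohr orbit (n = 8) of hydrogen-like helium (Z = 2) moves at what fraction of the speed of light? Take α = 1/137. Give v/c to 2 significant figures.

v_n = Zαc/n, so v/c = Zα/n = 2 × 0.0073 / 8 = 0.0018

0.0018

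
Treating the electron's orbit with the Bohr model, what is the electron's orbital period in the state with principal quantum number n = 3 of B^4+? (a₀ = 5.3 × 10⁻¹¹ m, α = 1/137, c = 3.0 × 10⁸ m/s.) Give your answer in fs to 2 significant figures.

0.16 fs

r = n²a₀/Z = 3²·5.3 × 10⁻¹¹/5 = 9.5 × 10⁻¹¹ m
v = Zαc/n = 5·0.0073·3.0 × 10⁸/3 = 3.6 × 10⁶ m/s
T = 2πr/v = 1.6 × 10⁻¹⁶ s = 0.16 fs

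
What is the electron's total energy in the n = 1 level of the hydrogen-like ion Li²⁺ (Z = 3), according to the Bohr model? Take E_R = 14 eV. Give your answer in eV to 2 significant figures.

E_n = −E_R·Z²/n² = −14 × 3²/1² = -130 eV

-130 eV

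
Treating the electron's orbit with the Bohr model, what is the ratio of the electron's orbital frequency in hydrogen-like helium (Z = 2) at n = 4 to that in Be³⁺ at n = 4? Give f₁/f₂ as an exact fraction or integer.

1/4

f ∝ Z^2 · n^-3
f₁/f₂ = (2/4)^2 · (4/4)^-3 = 1/4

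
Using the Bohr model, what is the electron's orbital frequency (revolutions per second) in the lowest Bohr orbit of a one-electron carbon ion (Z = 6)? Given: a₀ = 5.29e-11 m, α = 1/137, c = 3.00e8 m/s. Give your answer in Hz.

2.37e17 Hz

r = n²a₀/Z = 8.82e-12 m, v = Zαc/n = 1.31e7 m/s
f = v/(2πr) = 2.37e17 Hz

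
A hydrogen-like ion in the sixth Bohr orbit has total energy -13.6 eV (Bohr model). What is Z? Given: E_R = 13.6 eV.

6

E_n = −E_R Z²/n² ⇒ Z² = −E_n n²/E_R = 13.6 × 6² / 13.6 ≈ 36.00
Z = 6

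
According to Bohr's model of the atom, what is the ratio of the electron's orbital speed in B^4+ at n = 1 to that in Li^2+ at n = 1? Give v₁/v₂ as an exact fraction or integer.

v ∝ Z^1 · n^-1
v₁/v₂ = (5/3)^1 · (1/1)^-1 = 5/3

5/3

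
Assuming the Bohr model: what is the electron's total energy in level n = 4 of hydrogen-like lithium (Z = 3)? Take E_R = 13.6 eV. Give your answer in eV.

-7.65 eV

E_n = −E_R·Z²/n² = −13.6 × 3²/4² = -7.65 eV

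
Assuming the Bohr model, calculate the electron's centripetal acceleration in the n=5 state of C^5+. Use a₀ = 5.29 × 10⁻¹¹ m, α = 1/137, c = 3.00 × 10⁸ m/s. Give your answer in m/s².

3.13 × 10²² m/s²

r = n²a₀/Z = 2.20 × 10⁻¹⁰ m, v = Zαc/n = 2.63 × 10⁶ m/s
a = v²/r = (2.63 × 10⁶)² / 2.20 × 10⁻¹⁰ = 3.13 × 10²² m/s²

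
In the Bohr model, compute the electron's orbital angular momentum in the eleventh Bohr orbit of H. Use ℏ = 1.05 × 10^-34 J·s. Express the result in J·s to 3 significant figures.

1.16 × 10^-33 J·s

L_n = nℏ = 11 × 1.05 × 10^-34 = 1.16 × 10^-33 J·s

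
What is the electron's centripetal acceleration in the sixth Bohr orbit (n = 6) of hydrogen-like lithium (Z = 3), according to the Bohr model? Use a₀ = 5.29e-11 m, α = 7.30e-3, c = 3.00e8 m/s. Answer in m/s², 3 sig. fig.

r = n²a₀/Z = 6.35e-10 m, v = Zαc/n = 1.09e6 m/s
a = v²/r = (1.09e6)² / 6.35e-10 = 1.89e21 m/s²

1.89e21 m/s²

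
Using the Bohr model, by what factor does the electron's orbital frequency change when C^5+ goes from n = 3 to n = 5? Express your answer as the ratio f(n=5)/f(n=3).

f ∝ Z^2 · n^-3; with Z fixed, f ∝ n^-3.
f(n=5)/f(n=3) = (5/3)^-3 = 27/125

27/125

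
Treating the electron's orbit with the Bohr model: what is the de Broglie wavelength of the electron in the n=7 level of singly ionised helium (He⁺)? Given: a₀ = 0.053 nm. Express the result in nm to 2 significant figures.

The Bohr quantisation condition is nλ = 2πr_n.
r_n = n²a₀/Z = 1.3 nm
λ = 2πr_n/n = 2π·1.3/7 = 1.2 nm

1.2 nm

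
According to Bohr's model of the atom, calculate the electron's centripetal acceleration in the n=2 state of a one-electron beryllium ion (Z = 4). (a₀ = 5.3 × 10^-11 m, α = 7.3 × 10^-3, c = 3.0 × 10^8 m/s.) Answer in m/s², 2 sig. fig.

r = n²a₀/Z = 5.3 × 10^-11 m, v = Zαc/n = 4.4 × 10^6 m/s
a = v²/r = (4.4 × 10^6)² / 5.3 × 10^-11 = 3.6 × 10^23 m/s²

3.6 × 10^23 m/s²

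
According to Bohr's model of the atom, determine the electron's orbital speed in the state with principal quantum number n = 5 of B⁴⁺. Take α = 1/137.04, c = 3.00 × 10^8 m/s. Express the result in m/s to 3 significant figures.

v_n = Zαc/n = 5 × 0.00730 × 3.00 × 10^8 / 5
    = 2.19 × 10^6 m/s

2.19 × 10^6 m/s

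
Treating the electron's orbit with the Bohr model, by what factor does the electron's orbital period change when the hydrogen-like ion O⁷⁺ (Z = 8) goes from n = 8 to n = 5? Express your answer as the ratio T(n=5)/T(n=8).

125/512

T ∝ Z^-2 · n^3; with Z fixed, T ∝ n^3.
T(n=5)/T(n=8) = (5/8)^3 = 125/512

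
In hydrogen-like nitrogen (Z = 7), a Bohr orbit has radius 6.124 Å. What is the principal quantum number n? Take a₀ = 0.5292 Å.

9

r_n = n²a₀/Z ⇒ n² = rZ/a₀ = 6.124 × 7 / 0.5292 ≈ 81.01
n = 9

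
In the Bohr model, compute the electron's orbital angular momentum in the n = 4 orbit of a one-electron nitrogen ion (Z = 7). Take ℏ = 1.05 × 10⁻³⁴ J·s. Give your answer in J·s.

4.20 × 10⁻³⁴ J·s

L_n = nℏ = 4 × 1.05 × 10⁻³⁴ = 4.20 × 10⁻³⁴ J·s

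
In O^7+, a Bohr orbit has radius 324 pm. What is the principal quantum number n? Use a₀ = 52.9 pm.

r_n = n²a₀/Z ⇒ n² = rZ/a₀ = 324 × 8 / 52.9 ≈ 49.00
n = 7

7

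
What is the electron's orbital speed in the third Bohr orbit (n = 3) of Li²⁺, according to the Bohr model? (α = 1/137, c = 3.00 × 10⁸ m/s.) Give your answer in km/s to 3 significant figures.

2190 km/s

v_n = Zαc/n = 3 × 0.00730 × 3.00 × 10⁸ / 3
    = 2190 km/s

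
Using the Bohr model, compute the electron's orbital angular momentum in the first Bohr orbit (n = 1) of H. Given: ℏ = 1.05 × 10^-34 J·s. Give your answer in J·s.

L_n = nℏ = 1 × 1.05 × 10^-34 = 1.05 × 10^-34 J·s

1.05 × 10^-34 J·s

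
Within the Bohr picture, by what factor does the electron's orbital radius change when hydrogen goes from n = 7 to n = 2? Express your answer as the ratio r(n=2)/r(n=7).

4/49

r ∝ Z^-1 · n^2; with Z fixed, r ∝ n^2.
r(n=2)/r(n=7) = (2/7)^2 = 4/49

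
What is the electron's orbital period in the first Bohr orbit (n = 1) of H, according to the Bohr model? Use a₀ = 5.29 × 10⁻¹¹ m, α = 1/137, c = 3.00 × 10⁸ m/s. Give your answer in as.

152 as

r = n²a₀/Z = 1²·5.29 × 10⁻¹¹/1 = 5.29 × 10⁻¹¹ m
v = Zαc/n = 1·0.00730·3.00 × 10⁸/1 = 2.19 × 10⁶ m/s
T = 2πr/v = 1.52 × 10⁻¹⁶ s = 152 as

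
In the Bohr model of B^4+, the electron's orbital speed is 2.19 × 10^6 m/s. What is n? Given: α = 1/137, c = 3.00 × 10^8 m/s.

5

v_n = Zαc/n ⇒ n = Zαc/v = 5 × 0.00730 × 3.00 × 10^8 / 2.19 × 10^6 ≈ 5.00
n = 5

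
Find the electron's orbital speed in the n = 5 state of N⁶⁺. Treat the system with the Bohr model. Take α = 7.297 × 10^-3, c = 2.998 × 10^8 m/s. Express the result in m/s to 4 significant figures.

v_n = Zαc/n = 7 × 0.007297 × 2.998 × 10^8 / 5
    = 3.063 × 10^6 m/s

3.063 × 10^6 m/s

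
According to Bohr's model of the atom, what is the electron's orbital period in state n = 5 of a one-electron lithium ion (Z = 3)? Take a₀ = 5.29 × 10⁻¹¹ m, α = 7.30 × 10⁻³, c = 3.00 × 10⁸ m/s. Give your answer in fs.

2.11 fs

r = n²a₀/Z = 5²·5.29 × 10⁻¹¹/3 = 4.41 × 10⁻¹⁰ m
v = Zαc/n = 3·0.00730·3.00 × 10⁸/5 = 1.31 × 10⁶ m/s
T = 2πr/v = 2.11 × 10⁻¹⁵ s = 2.11 fs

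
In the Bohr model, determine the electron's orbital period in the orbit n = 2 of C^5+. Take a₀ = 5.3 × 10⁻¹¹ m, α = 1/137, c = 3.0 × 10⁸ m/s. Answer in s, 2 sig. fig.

r = n²a₀/Z = 2²·5.3 × 10⁻¹¹/6 = 3.5 × 10⁻¹¹ m
v = Zαc/n = 6·0.0073·3.0 × 10⁸/2 = 6.6 × 10⁶ m/s
T = 2πr/v = 3.4 × 10⁻¹⁷ s

3.4 × 10⁻¹⁷ s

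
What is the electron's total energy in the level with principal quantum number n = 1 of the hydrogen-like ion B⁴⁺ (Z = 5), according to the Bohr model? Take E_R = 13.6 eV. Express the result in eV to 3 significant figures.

E_n = −E_R·Z²/n² = −13.6 × 5²/1² = -340 eV

-340 eV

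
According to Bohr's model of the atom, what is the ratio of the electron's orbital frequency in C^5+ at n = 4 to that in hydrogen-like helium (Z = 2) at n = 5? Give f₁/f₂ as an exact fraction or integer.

1125/64

f ∝ Z^2 · n^-3
f₁/f₂ = (6/2)^2 · (4/5)^-3 = 1125/64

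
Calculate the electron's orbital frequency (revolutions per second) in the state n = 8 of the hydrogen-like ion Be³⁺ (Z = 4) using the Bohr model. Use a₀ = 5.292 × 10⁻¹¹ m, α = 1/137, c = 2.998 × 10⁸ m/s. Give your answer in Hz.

r = n²a₀/Z = 8.467 × 10⁻¹⁰ m, v = Zαc/n = 1.094 × 10⁶ m/s
f = v/(2πr) = 2.057 × 10¹⁴ Hz

2.057 × 10¹⁴ Hz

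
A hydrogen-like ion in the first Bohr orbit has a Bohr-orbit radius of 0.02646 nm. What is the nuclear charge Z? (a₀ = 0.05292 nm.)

2

r_n = n²a₀/Z ⇒ Z = n²a₀/r = 1² × 0.05292 / 0.02646 ≈ 2.00
Z = 2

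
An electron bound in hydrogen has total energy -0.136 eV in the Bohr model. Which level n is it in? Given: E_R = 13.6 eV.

10

E_n = −E_R Z²/n² ⇒ n² = E_R Z²/(−E_n) = 13.6 × 1² / 0.136 ≈ 100.00
n = 10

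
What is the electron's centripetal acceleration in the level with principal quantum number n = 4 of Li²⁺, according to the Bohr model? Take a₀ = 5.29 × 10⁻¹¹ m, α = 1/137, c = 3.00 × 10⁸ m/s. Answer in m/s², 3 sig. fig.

r = n²a₀/Z = 2.82 × 10⁻¹⁰ m, v = Zαc/n = 1.64 × 10⁶ m/s
a = v²/r = (1.64 × 10⁶)² / 2.82 × 10⁻¹⁰ = 9.56 × 10²¹ m/s²

9.56 × 10²¹ m/s²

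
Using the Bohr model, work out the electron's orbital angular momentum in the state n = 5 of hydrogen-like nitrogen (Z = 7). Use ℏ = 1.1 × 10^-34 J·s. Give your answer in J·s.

L_n = nℏ = 5 × 1.1 × 10^-34 = 5.5 × 10^-34 J·s

5.5 × 10^-34 J·s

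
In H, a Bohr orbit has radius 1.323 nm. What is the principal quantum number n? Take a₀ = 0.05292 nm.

5

r_n = n²a₀/Z ⇒ n² = rZ/a₀ = 1.323 × 1 / 0.05292 ≈ 25.00
n = 5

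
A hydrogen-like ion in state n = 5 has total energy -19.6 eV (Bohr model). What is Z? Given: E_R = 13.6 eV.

E_n = −E_R Z²/n² ⇒ Z² = −E_n n²/E_R = 19.6 × 5² / 13.6 ≈ 36.03
Z = 6

6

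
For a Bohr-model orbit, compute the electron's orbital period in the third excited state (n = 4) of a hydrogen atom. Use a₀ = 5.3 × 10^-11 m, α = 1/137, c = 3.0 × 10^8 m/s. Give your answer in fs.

r = n²a₀/Z = 4²·5.3 × 10^-11/1 = 8.5 × 10^-10 m
v = Zαc/n = 1·0.0073·3.0 × 10^8/4 = 5.5 × 10^5 m/s
T = 2πr/v = 9.7 × 10^-15 s = 9.7 fs

9.7 fs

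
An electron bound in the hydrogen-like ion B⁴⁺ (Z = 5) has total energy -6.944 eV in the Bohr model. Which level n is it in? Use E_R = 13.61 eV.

E_n = −E_R Z²/n² ⇒ n² = E_R Z²/(−E_n) = 13.61 × 5² / 6.944 ≈ 49.00
n = 7

7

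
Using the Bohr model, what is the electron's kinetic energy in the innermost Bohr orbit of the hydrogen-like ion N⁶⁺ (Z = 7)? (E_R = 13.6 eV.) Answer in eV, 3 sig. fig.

666 eV

For a Coulomb orbit the virial theorem gives K = −E_n.
E_n = −E_R·Z²/n², so K = E_R·Z²/n² = 13.6 × 7²/1² = 666 eV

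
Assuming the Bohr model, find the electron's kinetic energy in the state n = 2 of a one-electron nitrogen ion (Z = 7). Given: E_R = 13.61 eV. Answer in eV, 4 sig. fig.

166.7 eV

For a Coulomb orbit the virial theorem gives K = −E_n.
E_n = −E_R·Z²/n², so K = E_R·Z²/n² = 13.61 × 7²/2² = 166.7 eV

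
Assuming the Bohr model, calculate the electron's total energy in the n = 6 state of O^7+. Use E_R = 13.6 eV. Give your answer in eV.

E_n = −E_R·Z²/n² = −13.6 × 8²/6² = -24.2 eV

-24.2 eV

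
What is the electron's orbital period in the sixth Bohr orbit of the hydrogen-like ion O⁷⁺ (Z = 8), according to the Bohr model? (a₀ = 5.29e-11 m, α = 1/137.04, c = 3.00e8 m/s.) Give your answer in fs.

r = n²a₀/Z = 6²·5.29e-11/8 = 2.38e-10 m
v = Zαc/n = 8·0.00730·3.00e8/6 = 2.92e6 m/s
T = 2πr/v = 5.12e-16 s = 0.512 fs

0.512 fs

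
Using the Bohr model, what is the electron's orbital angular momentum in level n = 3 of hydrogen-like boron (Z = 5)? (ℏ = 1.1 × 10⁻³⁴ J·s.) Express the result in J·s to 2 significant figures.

3.3 × 10⁻³⁴ J·s

L_n = nℏ = 3 × 1.1 × 10⁻³⁴ = 3.3 × 10⁻³⁴ J·s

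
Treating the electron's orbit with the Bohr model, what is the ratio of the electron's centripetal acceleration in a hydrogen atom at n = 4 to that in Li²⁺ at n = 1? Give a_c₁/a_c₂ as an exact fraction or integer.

a_c ∝ Z^3 · n^-4
a_c₁/a_c₂ = (1/3)^3 · (4/1)^-4 = 1/6912

1/6912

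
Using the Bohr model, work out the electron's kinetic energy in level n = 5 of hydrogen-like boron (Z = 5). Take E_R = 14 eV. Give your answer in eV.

For a Coulomb orbit the virial theorem gives K = −E_n.
E_n = −E_R·Z²/n², so K = E_R·Z²/n² = 14 × 5²/5² = 14 eV

14 eV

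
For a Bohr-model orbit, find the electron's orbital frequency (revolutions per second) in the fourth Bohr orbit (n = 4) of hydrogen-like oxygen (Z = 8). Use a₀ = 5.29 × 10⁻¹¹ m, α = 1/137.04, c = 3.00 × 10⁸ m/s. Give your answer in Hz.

r = n²a₀/Z = 1.06 × 10⁻¹⁰ m, v = Zαc/n = 4.38 × 10⁶ m/s
f = v/(2πr) = 6.59 × 10¹⁵ Hz

6.59 × 10¹⁵ Hz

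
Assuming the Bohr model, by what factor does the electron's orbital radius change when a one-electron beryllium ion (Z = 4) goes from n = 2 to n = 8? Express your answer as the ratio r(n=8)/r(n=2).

16

r ∝ Z^-1 · n^2; with Z fixed, r ∝ n^2.
r(n=8)/r(n=2) = (8/2)^2 = 16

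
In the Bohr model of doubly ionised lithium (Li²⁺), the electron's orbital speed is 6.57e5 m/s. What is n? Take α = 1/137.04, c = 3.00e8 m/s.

10

v_n = Zαc/n ⇒ n = Zαc/v = 3 × 0.00730 × 3.00e8 / 6.57e5 ≈ 10.00
n = 10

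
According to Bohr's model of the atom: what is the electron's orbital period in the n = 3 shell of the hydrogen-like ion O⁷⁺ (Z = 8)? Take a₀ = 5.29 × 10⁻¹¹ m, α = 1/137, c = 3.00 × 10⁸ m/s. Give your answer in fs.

r = n²a₀/Z = 3²·5.29 × 10⁻¹¹/8 = 5.95 × 10⁻¹¹ m
v = Zαc/n = 8·0.00730·3.00 × 10⁸/3 = 5.84 × 10⁶ m/s
T = 2πr/v = 6.40 × 10⁻¹⁷ s = 0.0640 fs

0.0640 fs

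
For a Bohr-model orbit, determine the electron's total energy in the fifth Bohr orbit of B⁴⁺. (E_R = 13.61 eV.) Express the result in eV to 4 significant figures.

E_n = −E_R·Z²/n² = −13.61 × 5²/5² = -13.61 eV

-13.61 eV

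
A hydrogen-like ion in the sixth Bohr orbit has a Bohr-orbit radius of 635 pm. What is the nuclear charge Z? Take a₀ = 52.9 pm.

r_n = n²a₀/Z ⇒ Z = n²a₀/r = 6² × 52.9 / 635 ≈ 3.00
Z = 3

3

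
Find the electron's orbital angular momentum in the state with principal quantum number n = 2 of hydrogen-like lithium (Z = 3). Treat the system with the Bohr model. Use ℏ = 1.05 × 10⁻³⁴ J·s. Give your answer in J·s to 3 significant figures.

L_n = nℏ = 2 × 1.05 × 10⁻³⁴ = 2.10 × 10⁻³⁴ J·s

2.10 × 10⁻³⁴ J·s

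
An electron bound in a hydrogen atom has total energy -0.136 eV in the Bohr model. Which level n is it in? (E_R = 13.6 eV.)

E_n = −E_R Z²/n² ⇒ n² = E_R Z²/(−E_n) = 13.6 × 1² / 0.136 ≈ 100.00
n = 10

10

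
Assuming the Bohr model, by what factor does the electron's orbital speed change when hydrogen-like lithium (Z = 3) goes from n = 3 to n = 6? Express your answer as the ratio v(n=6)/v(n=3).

v ∝ Z^1 · n^-1; with Z fixed, v ∝ n^-1.
v(n=6)/v(n=3) = (6/3)^-1 = 1/2

1/2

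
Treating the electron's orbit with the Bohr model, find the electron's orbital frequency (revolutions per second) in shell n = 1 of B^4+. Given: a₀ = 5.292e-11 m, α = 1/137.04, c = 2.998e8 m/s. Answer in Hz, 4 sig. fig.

r = n²a₀/Z = 1.058e-11 m, v = Zαc/n = 1.094e7 m/s
f = v/(2πr) = 1.645e17 Hz

1.645e17 Hz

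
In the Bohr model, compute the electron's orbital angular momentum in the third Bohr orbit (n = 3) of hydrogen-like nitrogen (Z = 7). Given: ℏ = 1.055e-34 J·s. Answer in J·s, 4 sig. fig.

L_n = nℏ = 3 × 1.055e-34 = 3.165e-34 J·s

3.165e-34 J·s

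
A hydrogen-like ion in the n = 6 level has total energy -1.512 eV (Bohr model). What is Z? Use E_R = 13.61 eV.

E_n = −E_R Z²/n² ⇒ Z² = −E_n n²/E_R = 1.512 × 6² / 13.61 ≈ 4.00
Z = 2

2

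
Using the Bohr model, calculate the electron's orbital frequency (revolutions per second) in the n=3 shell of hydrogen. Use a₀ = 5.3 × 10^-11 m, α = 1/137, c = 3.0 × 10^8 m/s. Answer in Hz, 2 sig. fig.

r = n²a₀/Z = 4.8 × 10^-10 m, v = Zαc/n = 7.3 × 10^5 m/s
f = v/(2πr) = 2.4 × 10^14 Hz

2.4 × 10^14 Hz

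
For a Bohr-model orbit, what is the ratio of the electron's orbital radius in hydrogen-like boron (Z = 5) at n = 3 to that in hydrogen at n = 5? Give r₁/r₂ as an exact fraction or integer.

r ∝ Z^-1 · n^2
r₁/r₂ = (5/1)^-1 · (3/5)^2 = 9/125

9/125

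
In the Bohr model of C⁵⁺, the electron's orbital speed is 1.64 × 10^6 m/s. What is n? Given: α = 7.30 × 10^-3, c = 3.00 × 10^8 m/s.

8

v_n = Zαc/n ⇒ n = Zαc/v = 6 × 0.00730 × 3.00 × 10^8 / 1.64 × 10^6 ≈ 8.01
n = 8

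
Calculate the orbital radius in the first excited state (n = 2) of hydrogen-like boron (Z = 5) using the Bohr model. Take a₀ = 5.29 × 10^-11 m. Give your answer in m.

r_n = n²a₀/Z = 2² × 5.29 × 10^-11 / 5
    = 4 × 5.29 × 10^-11 / 5 = 4.23 × 10^-11 m

4.23 × 10^-11 m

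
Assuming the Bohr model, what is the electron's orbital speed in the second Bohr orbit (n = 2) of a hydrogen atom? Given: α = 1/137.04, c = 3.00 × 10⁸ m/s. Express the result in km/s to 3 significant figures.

1090 km/s

v_n = Zαc/n = 1 × 0.00730 × 3.00 × 10⁸ / 2
    = 1090 km/s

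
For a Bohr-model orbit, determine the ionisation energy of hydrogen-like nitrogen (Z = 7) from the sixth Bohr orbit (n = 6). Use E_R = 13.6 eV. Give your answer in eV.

E_n = −E_R·Z²/n² = −13.6 × 7²/6² eV = -18.5 eV
Ionisation energy = −E_n = 18.5 eV

18.5 eV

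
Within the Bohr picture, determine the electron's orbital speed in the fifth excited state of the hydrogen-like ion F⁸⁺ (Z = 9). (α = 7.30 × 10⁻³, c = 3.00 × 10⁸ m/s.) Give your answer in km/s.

3280 km/s

v_n = Zαc/n = 9 × 0.00730 × 3.00 × 10⁸ / 6
    = 3280 km/s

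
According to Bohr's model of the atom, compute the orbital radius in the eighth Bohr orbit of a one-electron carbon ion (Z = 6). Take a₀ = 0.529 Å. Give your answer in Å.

r_n = n²a₀/Z = 8² × 0.529 / 6
    = 64 × 0.529 / 6 = 5.64 Å

5.64 Å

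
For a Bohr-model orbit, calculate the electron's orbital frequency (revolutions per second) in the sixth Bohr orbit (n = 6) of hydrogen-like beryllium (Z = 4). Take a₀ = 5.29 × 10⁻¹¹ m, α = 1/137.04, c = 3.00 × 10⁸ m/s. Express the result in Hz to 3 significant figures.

4.88 × 10¹⁴ Hz

r = n²a₀/Z = 4.76 × 10⁻¹⁰ m, v = Zαc/n = 1.46 × 10⁶ m/s
f = v/(2πr) = 4.88 × 10¹⁴ Hz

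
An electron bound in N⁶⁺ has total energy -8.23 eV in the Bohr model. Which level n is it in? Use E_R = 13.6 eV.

E_n = −E_R Z²/n² ⇒ n² = E_R Z²/(−E_n) = 13.6 × 7² / 8.23 ≈ 80.97
n = 9

9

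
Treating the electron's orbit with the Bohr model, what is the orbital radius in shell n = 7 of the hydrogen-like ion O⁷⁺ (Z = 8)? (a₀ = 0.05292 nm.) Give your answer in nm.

r_n = n²a₀/Z = 7² × 0.05292 / 8
    = 49 × 0.05292 / 8 = 0.3241 nm

0.3241 nm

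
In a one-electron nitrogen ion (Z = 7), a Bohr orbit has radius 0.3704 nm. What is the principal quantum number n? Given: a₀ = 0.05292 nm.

7

r_n = n²a₀/Z ⇒ n² = rZ/a₀ = 0.3704 × 7 / 0.05292 ≈ 48.99
n = 7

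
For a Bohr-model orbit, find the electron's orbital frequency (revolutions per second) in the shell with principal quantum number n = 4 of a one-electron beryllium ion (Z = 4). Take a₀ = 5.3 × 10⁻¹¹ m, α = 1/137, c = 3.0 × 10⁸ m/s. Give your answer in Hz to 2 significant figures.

1.6 × 10¹⁵ Hz

r = n²a₀/Z = 2.1 × 10⁻¹⁰ m, v = Zαc/n = 2.2 × 10⁶ m/s
f = v/(2πr) = 1.6 × 10¹⁵ Hz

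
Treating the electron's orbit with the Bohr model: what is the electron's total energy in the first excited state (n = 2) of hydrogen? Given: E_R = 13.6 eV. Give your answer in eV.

-3.40 eV

E_n = −E_R·Z²/n² = −13.6 × 1²/2² = -3.40 eV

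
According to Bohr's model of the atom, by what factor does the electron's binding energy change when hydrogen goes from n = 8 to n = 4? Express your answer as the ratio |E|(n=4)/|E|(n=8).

|E| ∝ Z^2 · n^-2; with Z fixed, |E| ∝ n^-2.
|E|(n=4)/|E|(n=8) = (4/8)^-2 = 4

4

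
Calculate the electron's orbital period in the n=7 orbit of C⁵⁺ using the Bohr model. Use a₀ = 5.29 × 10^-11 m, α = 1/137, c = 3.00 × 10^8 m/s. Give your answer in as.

1450 as

r = n²a₀/Z = 7²·5.29 × 10^-11/6 = 4.32 × 10^-10 m
v = Zαc/n = 6·0.00730·3.00 × 10^8/7 = 1.88 × 10^6 m/s
T = 2πr/v = 1.45 × 10^-15 s = 1450 as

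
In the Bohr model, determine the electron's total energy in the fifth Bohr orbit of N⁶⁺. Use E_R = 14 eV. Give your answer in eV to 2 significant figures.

E_n = −E_R·Z²/n² = −14 × 7²/5² = -27 eV

-27 eV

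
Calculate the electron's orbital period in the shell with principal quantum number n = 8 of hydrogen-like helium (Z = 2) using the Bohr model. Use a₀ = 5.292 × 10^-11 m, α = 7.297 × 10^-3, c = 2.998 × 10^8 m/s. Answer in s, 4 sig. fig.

r = n²a₀/Z = 8²·5.292 × 10^-11/2 = 1.693 × 10^-9 m
v = Zαc/n = 2·0.007297·2.998 × 10^8/8 = 5.469 × 10^5 m/s
T = 2πr/v = 1.946 × 10^-14 s

1.946 × 10^-14 s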